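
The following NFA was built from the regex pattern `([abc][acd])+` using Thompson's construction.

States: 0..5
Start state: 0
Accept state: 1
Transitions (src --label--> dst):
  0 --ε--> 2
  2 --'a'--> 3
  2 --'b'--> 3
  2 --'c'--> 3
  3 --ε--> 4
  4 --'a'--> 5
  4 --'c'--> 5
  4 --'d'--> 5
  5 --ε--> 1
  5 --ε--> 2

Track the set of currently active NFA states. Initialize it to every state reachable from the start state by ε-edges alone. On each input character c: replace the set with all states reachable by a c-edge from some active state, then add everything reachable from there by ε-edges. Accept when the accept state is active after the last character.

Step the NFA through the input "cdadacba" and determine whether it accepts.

Answer: ACCEPT

Trace:
start: ε-closure({0}) = {0,2}
'c' @ 1: {3,4}
'd' @ 2: {1,2,5}  [accepting]
'a' @ 3: {3,4}
'd' @ 4: {1,2,5}  [accepting]
'a' @ 5: {3,4}
'c' @ 6: {1,2,5}  [accepting]
'b' @ 7: {3,4}
'a' @ 8: {1,2,5}  [accepting]
after full input: {1,2,5}  (accept=1 in)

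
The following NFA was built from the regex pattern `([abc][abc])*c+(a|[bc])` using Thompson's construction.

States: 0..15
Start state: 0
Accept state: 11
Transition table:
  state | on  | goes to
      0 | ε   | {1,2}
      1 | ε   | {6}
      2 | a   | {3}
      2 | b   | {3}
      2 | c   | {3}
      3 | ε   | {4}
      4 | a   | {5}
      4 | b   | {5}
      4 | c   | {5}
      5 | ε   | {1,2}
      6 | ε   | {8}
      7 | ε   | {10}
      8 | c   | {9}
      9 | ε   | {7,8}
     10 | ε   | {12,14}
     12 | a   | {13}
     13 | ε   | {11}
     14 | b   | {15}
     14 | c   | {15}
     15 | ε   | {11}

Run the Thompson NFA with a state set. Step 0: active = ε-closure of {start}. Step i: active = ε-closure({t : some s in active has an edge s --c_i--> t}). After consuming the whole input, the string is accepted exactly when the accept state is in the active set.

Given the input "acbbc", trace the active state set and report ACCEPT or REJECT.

Answer: REJECT

Steps:
S₀ = ε-closure({0}) = {0,1,2,6,8}
'a' @ 1: {3,4}
'c' @ 2: {1,2,5,6,8}
'b' @ 3: {3,4}
'b' @ 4: {1,2,5,6,8}
'c' @ 5: {3,4,7,8,9,10,12,14}
final: {3,4,7,8,9,10,12,14}; accept 11 not in set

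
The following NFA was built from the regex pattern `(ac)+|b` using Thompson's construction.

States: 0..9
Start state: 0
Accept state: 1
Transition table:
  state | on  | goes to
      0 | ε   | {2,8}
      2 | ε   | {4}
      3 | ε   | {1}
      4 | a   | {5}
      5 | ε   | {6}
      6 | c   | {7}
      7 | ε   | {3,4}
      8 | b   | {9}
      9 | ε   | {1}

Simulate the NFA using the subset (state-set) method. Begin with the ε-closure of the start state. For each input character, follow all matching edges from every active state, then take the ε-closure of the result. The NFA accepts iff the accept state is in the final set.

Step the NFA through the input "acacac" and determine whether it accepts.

initial (ε-close {0}): {0,2,4,8}
'a' @ 1: {5,6}
'c' @ 2: {1,3,4,7}  ✓accept
'a' @ 3: {5,6}
'c' @ 4: {1,3,4,7}  ✓accept
'a' @ 5: {5,6}
'c' @ 6: {1,3,4,7}  ✓accept
final: {1,3,4,7}; accept 1 in set

Answer: ACCEPT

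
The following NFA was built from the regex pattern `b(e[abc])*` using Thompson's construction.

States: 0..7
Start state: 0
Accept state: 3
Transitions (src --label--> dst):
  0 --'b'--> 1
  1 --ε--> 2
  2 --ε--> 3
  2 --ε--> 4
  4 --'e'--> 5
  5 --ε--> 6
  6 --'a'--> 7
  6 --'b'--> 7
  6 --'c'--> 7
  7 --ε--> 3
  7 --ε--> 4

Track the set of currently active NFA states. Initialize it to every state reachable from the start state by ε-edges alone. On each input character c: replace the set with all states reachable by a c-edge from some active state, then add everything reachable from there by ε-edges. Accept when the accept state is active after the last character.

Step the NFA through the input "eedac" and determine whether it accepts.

Answer: REJECT

Trace:
S₀ = ε-closure({0}) = {0}
'e' @ 1: {}  — state set empty
rest 'edac' ignored (set empty)
end set {} — state 3 not in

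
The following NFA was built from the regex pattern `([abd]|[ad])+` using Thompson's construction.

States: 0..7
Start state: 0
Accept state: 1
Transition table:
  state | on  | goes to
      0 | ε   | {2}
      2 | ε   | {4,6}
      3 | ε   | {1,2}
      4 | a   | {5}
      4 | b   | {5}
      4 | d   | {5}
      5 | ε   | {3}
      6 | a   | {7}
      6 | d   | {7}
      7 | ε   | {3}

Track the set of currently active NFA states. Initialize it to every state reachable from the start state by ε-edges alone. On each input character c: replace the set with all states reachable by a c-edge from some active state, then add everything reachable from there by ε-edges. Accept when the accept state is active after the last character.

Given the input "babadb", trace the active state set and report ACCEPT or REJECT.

S₀ = ε-closure({0}) = {0,2,4,6}
'b' @ 1: {1,2,3,4,5,6}  (accept∈set)
'a' @ 2: {1,2,3,4,5,6,7}  (accept∈set)
'b' @ 3: {1,2,3,4,5,6}  (accept∈set)
'a' @ 4: {1,2,3,4,5,6,7}  (accept∈set)
'd' @ 5: {1,2,3,4,5,6,7}  (accept∈set)
'b' @ 6: {1,2,3,4,5,6}  (accept∈set)
end set {1,2,3,4,5,6} — state 1 in

Answer: ACCEPT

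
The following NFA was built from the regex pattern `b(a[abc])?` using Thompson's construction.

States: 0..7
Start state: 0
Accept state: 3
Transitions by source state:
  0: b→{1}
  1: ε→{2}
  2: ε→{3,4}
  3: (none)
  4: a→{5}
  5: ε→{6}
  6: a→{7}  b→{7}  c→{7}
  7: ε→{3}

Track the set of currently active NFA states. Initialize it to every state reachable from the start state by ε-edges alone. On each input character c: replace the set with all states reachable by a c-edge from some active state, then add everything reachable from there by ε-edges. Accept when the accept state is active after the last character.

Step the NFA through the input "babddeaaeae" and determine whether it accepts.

Answer: REJECT

Trace:
S₀ = ε-closure({0}) = {0}
'b' @ 1: {1,2,3,4}  (accept∈set)
'a' @ 2: {5,6}
'b' @ 3: {3,7}  (accept∈set)
'd' @ 4: {}  — no active states
rest 'deaaeae' ignored (set empty)
after full input: {}  (accept=3 not in)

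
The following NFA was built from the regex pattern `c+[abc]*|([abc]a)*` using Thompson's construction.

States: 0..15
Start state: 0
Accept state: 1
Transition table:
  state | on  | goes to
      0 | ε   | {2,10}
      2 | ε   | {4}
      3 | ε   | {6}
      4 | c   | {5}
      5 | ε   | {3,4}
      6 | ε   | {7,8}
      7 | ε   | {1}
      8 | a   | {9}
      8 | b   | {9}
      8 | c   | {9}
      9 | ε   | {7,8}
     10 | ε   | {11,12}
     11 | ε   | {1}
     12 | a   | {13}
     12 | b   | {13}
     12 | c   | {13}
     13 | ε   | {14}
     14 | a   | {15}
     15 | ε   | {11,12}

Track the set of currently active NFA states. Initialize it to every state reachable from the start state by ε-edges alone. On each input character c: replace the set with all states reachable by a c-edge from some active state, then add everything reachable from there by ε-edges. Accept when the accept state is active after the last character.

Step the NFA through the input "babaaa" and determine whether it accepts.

Answer: ACCEPT

Trace:
start: ε-closure({0}) = {0,1,2,4,10,11,12}
'b' @ 1: {13,14}
'a' @ 2: {1,11,12,15}  ✓accept
'b' @ 3: {13,14}
'a' @ 4: {1,11,12,15}  ✓accept
'a' @ 5: {13,14}
'a' @ 6: {1,11,12,15}  ✓accept
end set {1,11,12,15} — state 1 in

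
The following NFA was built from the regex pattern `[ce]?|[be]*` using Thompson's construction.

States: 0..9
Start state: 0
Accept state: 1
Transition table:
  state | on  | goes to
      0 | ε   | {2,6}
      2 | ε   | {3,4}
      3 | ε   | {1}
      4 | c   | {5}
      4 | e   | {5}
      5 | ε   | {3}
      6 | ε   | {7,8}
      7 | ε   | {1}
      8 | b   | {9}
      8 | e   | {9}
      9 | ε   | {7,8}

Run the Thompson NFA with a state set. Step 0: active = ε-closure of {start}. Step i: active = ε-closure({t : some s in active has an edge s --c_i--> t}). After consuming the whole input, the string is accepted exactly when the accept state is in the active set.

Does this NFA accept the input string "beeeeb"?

start: ε-closure({0}) = {0,1,2,3,4,6,7,8}
'b' @ 1: {1,7,8,9}  [accepting]
'e' @ 2: {1,7,8,9}  [accepting]
'e' @ 3: {1,7,8,9}  [accepting]
'e' @ 4: {1,7,8,9}  [accepting]
'e' @ 5: {1,7,8,9}  [accepting]
'b' @ 6: {1,7,8,9}  [accepting]
after full input: {1,7,8,9}  (accept=1 in)

Answer: ACCEPT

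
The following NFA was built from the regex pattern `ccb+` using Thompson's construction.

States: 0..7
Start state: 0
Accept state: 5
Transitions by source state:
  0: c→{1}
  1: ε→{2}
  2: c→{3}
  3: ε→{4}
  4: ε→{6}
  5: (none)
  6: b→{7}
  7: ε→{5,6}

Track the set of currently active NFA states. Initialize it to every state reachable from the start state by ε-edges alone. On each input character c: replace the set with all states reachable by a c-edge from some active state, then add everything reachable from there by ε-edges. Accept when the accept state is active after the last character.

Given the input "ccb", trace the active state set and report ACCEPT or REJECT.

S₀ = ε-closure({0}) = {0}
'c' @ 1: {1,2}
'c' @ 2: {3,4,6}
'b' @ 3: {5,6,7}  (accept∈set)
end set {5,6,7} — state 5 in

Answer: ACCEPT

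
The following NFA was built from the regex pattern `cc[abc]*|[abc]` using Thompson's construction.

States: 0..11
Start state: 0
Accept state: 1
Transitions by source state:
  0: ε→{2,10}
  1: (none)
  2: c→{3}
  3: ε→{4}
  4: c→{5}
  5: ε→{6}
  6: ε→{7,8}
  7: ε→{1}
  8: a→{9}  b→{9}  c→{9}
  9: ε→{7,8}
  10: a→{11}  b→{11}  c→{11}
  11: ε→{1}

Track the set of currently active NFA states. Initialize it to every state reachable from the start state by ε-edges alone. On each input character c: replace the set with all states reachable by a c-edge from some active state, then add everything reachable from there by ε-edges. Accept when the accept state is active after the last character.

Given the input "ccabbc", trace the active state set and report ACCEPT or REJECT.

initial (ε-close {0}): {0,2,10}
'c' @ 1: {1,3,4,11}  [accepting]
'c' @ 2: {1,5,6,7,8}  [accepting]
'a' @ 3: {1,7,8,9}  [accepting]
'b' @ 4: {1,7,8,9}  [accepting]
'b' @ 5: {1,7,8,9}  [accepting]
'c' @ 6: {1,7,8,9}  [accepting]
final: {1,7,8,9}; accept 1 in set

Answer: ACCEPT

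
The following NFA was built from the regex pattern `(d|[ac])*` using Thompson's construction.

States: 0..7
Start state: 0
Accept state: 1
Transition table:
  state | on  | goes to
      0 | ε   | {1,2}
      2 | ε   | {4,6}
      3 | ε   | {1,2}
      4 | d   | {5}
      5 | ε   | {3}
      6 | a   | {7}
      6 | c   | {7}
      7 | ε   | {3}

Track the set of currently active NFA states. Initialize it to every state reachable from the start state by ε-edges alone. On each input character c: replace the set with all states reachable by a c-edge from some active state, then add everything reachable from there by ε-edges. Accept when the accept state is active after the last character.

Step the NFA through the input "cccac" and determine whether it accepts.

Answer: ACCEPT

Trace:
S₀ = ε-closure({0}) = {0,1,2,4,6}
'c' @ 1: {1,2,3,4,6,7}  (accept∈set)
'c' @ 2: {1,2,3,4,6,7}  (accept∈set)
'c' @ 3: {1,2,3,4,6,7}  (accept∈set)
'a' @ 4: {1,2,3,4,6,7}  (accept∈set)
'c' @ 5: {1,2,3,4,6,7}  (accept∈set)
end set {1,2,3,4,6,7} — state 1 in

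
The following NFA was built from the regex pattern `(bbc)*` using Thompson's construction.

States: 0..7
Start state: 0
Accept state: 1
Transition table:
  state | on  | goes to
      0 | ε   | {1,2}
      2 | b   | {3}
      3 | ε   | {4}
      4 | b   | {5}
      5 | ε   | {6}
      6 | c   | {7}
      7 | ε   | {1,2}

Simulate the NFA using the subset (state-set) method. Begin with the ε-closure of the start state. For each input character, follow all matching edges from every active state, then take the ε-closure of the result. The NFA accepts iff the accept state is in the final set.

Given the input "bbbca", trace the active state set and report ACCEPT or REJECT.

Answer: REJECT

Steps:
initial (ε-close {0}): {0,1,2}
'b' @ 1: {3,4}
'b' @ 2: {5,6}
'b' @ 3: {}  — dead — no transitions
rest 'ca' ignored (set empty)
final: {}; accept 1 not in set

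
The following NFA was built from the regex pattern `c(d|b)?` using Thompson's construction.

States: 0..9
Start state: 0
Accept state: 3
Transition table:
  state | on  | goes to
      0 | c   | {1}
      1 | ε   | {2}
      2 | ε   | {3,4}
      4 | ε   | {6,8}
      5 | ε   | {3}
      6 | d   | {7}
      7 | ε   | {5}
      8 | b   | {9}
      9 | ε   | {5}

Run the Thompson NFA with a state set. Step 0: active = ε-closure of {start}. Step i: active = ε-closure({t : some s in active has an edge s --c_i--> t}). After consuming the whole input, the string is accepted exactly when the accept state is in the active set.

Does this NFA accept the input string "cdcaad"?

Answer: REJECT

Steps:
S₀ = ε-closure({0}) = {0}
'c' @ 1: {1,2,3,4,6,8}  [accepting]
'd' @ 2: {3,5,7}  [accepting]
'c' @ 3: {}  — state set empty
rest 'aad' ignored (set empty)
final: {}; accept 3 not in set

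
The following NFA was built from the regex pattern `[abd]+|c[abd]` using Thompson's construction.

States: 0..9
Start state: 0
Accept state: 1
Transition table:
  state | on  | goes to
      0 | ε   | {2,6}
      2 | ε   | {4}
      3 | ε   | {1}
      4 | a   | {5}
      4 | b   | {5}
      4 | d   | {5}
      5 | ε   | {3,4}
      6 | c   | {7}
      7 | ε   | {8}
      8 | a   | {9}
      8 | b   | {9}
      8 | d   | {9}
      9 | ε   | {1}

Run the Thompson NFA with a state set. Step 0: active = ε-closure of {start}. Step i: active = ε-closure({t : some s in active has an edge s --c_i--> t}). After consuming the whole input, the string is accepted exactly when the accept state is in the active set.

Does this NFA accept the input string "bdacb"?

Answer: REJECT

Derivation:
initial (ε-close {0}): {0,2,4,6}
'b' @ 1: {1,3,4,5}  (accept∈set)
'd' @ 2: {1,3,4,5}  (accept∈set)
'a' @ 3: {1,3,4,5}  (accept∈set)
'c' @ 4: {}  — dead — no transitions
rest 'b' ignored (set empty)
final: {}; accept 1 not in set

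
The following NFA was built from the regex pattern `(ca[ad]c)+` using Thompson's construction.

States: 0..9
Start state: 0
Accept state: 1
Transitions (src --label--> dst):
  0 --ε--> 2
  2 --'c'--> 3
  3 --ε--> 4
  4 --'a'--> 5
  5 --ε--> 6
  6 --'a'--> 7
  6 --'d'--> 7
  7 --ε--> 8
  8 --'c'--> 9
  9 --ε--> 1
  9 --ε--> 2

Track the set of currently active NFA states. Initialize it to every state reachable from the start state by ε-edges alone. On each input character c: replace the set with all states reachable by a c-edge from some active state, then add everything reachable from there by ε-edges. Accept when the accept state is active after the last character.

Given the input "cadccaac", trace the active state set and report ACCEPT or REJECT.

S₀ = ε-closure({0}) = {0,2}
'c' @ 1: {3,4}
'a' @ 2: {5,6}
'd' @ 3: {7,8}
'c' @ 4: {1,2,9}  (accept∈set)
'c' @ 5: {3,4}
'a' @ 6: {5,6}
'a' @ 7: {7,8}
'c' @ 8: {1,2,9}  (accept∈set)
final: {1,2,9}; accept 1 in set

Answer: ACCEPT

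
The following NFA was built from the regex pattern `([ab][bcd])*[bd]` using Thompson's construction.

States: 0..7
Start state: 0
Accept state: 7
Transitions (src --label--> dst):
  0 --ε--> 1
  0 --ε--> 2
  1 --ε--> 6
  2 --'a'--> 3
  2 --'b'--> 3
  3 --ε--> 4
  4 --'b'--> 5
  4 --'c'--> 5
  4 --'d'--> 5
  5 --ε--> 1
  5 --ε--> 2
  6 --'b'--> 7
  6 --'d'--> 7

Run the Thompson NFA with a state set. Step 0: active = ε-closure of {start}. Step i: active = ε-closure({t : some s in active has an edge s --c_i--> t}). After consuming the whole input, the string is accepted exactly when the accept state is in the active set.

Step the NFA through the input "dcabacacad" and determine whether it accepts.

start: ε-closure({0}) = {0,1,2,6}
'd' @ 1: {7}  ✓accept
'c' @ 2: {}  — dead — no transitions
rest 'abacacad' ignored (set empty)
final: {}; accept 7 not in set

Answer: REJECT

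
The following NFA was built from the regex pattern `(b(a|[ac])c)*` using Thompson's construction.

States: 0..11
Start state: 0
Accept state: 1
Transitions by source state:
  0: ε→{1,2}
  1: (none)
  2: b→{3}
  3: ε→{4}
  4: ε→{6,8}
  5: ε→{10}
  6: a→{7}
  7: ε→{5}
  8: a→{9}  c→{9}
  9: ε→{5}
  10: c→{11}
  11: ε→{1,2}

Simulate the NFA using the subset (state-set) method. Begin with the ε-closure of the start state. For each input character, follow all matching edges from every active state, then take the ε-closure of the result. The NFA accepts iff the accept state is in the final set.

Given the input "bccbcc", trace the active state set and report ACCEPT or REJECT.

initial (ε-close {0}): {0,1,2}
'b' @ 1: {3,4,6,8}
'c' @ 2: {5,9,10}
'c' @ 3: {1,2,11}  (accept∈set)
'b' @ 4: {3,4,6,8}
'c' @ 5: {5,9,10}
'c' @ 6: {1,2,11}  (accept∈set)
after full input: {1,2,11}  (accept=1 in)

Answer: ACCEPT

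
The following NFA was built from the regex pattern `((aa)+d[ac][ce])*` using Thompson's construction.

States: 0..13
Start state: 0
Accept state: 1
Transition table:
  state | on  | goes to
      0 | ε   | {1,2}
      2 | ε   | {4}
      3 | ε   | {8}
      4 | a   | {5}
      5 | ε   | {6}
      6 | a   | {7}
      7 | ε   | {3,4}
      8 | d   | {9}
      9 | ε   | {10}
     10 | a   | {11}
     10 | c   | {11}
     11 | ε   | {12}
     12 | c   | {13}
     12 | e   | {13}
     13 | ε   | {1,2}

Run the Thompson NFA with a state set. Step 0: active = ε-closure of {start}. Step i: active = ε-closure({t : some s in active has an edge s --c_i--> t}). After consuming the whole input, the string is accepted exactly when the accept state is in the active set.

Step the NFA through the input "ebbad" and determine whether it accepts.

Answer: REJECT

Derivation:
start: ε-closure({0}) = {0,1,2,4}
'e' @ 1: {}  — dead — no transitions
rest 'bbad' ignored (set empty)
end set {} — state 1 not in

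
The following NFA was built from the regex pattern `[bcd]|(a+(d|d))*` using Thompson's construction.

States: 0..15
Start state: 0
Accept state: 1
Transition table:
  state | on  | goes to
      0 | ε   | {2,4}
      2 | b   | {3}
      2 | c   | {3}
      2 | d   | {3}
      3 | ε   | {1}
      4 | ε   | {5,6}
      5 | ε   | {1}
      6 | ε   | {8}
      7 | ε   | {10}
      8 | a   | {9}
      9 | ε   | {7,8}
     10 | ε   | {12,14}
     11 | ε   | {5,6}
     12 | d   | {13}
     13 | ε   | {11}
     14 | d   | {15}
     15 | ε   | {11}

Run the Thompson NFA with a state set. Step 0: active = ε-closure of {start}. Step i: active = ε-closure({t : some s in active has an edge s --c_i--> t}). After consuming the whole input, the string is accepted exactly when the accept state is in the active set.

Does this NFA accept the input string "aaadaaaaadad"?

Answer: ACCEPT

Steps:
S₀ = ε-closure({0}) = {0,1,2,4,5,6,8}
'a' @ 1: {7,8,9,10,12,14}
'a' @ 2: {7,8,9,10,12,14}
'a' @ 3: {7,8,9,10,12,14}
'd' @ 4: {1,5,6,8,11,13,15}  (accept∈set)
'a' @ 5: {7,8,9,10,12,14}
'a' @ 6: {7,8,9,10,12,14}
'a' @ 7: {7,8,9,10,12,14}
'a' @ 8: {7,8,9,10,12,14}
'a' @ 9: {7,8,9,10,12,14}
'd' @ 10: {1,5,6,8,11,13,15}  (accept∈set)
'a' @ 11: {7,8,9,10,12,14}
'd' @ 12: {1,5,6,8,11,13,15}  (accept∈set)
end set {1,5,6,8,11,13,15} — state 1 in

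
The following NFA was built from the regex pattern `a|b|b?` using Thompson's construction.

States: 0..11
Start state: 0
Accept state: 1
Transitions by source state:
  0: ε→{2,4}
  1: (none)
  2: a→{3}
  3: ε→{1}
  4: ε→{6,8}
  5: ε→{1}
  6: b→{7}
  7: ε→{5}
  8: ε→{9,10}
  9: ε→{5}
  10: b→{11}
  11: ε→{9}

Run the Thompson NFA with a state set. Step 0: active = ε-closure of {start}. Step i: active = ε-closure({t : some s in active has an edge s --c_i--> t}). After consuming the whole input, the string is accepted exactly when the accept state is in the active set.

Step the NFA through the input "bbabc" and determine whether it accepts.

Answer: REJECT

Derivation:
start: ε-closure({0}) = {0,1,2,4,5,6,8,9,10}
'b' @ 1: {1,5,7,9,11}  (accept∈set)
'b' @ 2: {}  — dead — no transitions
rest 'abc' ignored (set empty)
final: {}; accept 1 not in set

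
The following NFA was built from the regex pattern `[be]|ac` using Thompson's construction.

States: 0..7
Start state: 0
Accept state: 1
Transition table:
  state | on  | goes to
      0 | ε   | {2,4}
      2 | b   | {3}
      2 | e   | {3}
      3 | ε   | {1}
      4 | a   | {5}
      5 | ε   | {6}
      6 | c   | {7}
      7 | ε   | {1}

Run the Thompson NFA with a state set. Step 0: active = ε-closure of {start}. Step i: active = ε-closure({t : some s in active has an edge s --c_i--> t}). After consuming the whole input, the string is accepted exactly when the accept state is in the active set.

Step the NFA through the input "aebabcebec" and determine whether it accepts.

Answer: REJECT

Steps:
start: ε-closure({0}) = {0,2,4}
'a' @ 1: {5,6}
'e' @ 2: {}  — no active states
rest 'babcebec' ignored (set empty)
final: {}; accept 1 not in set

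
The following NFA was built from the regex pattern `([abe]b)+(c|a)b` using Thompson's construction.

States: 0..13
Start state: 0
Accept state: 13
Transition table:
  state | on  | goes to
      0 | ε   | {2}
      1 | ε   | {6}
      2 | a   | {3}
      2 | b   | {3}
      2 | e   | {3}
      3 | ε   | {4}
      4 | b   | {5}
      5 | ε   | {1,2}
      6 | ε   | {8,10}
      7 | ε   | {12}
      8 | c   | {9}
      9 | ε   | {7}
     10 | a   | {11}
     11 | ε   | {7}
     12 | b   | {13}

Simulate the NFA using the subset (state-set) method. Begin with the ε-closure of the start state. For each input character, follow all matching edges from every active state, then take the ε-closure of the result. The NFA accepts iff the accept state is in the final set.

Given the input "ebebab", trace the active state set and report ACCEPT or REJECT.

Answer: ACCEPT

Derivation:
initial (ε-close {0}): {0,2}
'e' @ 1: {3,4}
'b' @ 2: {1,2,5,6,8,10}
'e' @ 3: {3,4}
'b' @ 4: {1,2,5,6,8,10}
'a' @ 5: {3,4,7,11,12}
'b' @ 6: {1,2,5,6,8,10,13}  (accept∈set)
final: {1,2,5,6,8,10,13}; accept 13 in set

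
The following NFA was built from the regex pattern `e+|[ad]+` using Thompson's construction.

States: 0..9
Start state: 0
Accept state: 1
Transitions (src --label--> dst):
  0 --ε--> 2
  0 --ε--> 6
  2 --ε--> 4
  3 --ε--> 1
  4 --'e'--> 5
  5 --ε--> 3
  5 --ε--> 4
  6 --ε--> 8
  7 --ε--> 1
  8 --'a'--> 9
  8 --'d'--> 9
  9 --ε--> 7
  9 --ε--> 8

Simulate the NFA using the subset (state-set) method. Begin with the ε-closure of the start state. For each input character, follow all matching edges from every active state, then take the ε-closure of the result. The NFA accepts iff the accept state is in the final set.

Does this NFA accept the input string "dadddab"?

initial (ε-close {0}): {0,2,4,6,8}
'd' @ 1: {1,7,8,9}  (accept∈set)
'a' @ 2: {1,7,8,9}  (accept∈set)
'd' @ 3: {1,7,8,9}  (accept∈set)
'd' @ 4: {1,7,8,9}  (accept∈set)
'd' @ 5: {1,7,8,9}  (accept∈set)
'a' @ 6: {1,7,8,9}  (accept∈set)
'b' @ 7: {}  — state set empty
end set {} — state 1 not in

Answer: REJECT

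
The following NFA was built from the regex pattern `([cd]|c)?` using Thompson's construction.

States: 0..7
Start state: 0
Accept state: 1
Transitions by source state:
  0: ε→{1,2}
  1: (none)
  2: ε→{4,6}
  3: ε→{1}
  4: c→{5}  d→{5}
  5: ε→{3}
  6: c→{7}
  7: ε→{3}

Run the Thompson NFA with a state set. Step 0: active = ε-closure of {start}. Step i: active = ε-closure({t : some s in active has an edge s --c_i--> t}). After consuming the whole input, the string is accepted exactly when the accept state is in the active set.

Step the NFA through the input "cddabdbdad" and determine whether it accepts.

S₀ = ε-closure({0}) = {0,1,2,4,6}
'c' @ 1: {1,3,5,7}  (accept∈set)
'd' @ 2: {}  — state set empty
rest 'dabdbdad' ignored (set empty)
after full input: {}  (accept=1 not in)

Answer: REJECT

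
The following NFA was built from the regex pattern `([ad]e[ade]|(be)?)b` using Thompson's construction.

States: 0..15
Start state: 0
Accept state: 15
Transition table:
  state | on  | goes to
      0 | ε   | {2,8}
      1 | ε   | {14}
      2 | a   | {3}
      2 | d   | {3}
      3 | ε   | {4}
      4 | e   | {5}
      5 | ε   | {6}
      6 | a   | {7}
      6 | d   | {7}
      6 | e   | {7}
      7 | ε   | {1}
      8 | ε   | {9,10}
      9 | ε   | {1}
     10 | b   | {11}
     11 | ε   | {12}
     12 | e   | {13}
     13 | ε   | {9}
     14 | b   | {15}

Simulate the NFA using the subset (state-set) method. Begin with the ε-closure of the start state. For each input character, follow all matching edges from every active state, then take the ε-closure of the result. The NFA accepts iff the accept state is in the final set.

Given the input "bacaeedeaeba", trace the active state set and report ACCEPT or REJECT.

start: ε-closure({0}) = {0,1,2,8,9,10,14}
'b' @ 1: {11,12,15}  (accept∈set)
'a' @ 2: {}  — dead — no transitions
rest 'caeedeaeba' ignored (set empty)
end set {} — state 15 not in

Answer: REJECT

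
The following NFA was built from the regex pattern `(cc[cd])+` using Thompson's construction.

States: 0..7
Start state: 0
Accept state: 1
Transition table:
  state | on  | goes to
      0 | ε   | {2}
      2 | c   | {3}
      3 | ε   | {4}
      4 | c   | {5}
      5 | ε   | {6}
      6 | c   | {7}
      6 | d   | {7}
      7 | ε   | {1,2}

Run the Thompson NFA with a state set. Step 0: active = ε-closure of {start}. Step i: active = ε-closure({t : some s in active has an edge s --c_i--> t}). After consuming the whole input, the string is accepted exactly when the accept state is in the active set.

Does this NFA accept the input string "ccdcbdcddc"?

Answer: REJECT

Derivation:
start: ε-closure({0}) = {0,2}
'c' @ 1: {3,4}
'c' @ 2: {5,6}
'd' @ 3: {1,2,7}  [accepting]
'c' @ 4: {3,4}
'b' @ 5: {}  — no active states
rest 'dcddc' ignored (set empty)
final: {}; accept 1 not in set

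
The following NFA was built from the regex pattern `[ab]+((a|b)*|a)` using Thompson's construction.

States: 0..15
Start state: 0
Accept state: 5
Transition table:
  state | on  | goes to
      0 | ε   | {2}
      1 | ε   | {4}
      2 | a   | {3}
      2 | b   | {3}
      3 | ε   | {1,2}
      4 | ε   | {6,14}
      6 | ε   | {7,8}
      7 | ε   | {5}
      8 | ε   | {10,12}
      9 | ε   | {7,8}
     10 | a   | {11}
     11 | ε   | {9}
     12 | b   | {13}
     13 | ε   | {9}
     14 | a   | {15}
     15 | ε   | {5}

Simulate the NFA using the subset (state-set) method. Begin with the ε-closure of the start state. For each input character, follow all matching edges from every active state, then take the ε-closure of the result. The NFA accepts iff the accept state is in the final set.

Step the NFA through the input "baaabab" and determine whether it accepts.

start: ε-closure({0}) = {0,2}
'b' @ 1: {1,2,3,4,5,6,7,8,10,12,14}  [accepting]
'a' @ 2: {1,2,3,4,5,6,7,8,9,10,11,12,14,15}  [accepting]
'a' @ 3: {1,2,3,4,5,6,7,8,9,10,11,12,14,15}  [accepting]
'a' @ 4: {1,2,3,4,5,6,7,8,9,10,11,12,14,15}  [accepting]
'b' @ 5: {1,2,3,4,5,6,7,8,9,10,12,13,14}  [accepting]
'a' @ 6: {1,2,3,4,5,6,7,8,9,10,11,12,14,15}  [accepting]
'b' @ 7: {1,2,3,4,5,6,7,8,9,10,12,13,14}  [accepting]
final: {1,2,3,4,5,6,7,8,9,10,12,13,14}; accept 5 in set

Answer: ACCEPT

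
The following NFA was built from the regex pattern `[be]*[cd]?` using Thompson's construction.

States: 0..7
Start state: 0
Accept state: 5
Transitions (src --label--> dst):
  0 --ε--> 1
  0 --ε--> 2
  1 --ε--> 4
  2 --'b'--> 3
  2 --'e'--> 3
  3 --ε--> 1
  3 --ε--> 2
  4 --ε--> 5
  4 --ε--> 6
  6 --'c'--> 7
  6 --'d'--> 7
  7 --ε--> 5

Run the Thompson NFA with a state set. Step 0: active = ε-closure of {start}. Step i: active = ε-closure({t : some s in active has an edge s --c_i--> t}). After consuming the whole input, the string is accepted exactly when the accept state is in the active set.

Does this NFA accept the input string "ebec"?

Answer: ACCEPT

Steps:
initial (ε-close {0}): {0,1,2,4,5,6}
'e' @ 1: {1,2,3,4,5,6}  ✓accept
'b' @ 2: {1,2,3,4,5,6}  ✓accept
'e' @ 3: {1,2,3,4,5,6}  ✓accept
'c' @ 4: {5,7}  ✓accept
end set {5,7} — state 5 in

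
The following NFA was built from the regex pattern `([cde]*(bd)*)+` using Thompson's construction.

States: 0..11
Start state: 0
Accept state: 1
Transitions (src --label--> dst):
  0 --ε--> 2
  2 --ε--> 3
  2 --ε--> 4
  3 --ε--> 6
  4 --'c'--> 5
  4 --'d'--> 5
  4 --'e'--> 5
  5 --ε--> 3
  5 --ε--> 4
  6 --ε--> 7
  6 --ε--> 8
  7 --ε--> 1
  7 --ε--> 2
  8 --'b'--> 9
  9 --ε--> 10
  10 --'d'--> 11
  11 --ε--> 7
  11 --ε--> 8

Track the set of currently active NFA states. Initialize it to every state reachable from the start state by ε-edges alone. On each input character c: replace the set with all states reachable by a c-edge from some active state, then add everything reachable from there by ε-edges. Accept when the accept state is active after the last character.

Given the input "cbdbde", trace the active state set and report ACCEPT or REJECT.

initial (ε-close {0}): {0,1,2,3,4,6,7,8}
'c' @ 1: {1,2,3,4,5,6,7,8}  [accepting]
'b' @ 2: {9,10}
'd' @ 3: {1,2,3,4,6,7,8,11}  [accepting]
'b' @ 4: {9,10}
'd' @ 5: {1,2,3,4,6,7,8,11}  [accepting]
'e' @ 6: {1,2,3,4,5,6,7,8}  [accepting]
end set {1,2,3,4,5,6,7,8} — state 1 in

Answer: ACCEPT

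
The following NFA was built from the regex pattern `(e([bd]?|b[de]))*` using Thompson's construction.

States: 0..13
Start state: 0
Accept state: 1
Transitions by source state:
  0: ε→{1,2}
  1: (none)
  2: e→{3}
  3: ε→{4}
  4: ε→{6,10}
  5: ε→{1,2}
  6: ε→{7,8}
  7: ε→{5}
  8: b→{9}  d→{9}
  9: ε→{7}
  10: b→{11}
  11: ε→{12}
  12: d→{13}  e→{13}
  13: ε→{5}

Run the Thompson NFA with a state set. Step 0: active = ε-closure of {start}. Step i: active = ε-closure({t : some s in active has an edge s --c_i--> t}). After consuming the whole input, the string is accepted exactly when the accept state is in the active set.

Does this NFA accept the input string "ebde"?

Answer: ACCEPT

Trace:
initial (ε-close {0}): {0,1,2}
'e' @ 1: {1,2,3,4,5,6,7,8,10}  [accepting]
'b' @ 2: {1,2,5,7,9,11,12}  [accepting]
'd' @ 3: {1,2,5,13}  [accepting]
'e' @ 4: {1,2,3,4,5,6,7,8,10}  [accepting]
final: {1,2,3,4,5,6,7,8,10}; accept 1 in set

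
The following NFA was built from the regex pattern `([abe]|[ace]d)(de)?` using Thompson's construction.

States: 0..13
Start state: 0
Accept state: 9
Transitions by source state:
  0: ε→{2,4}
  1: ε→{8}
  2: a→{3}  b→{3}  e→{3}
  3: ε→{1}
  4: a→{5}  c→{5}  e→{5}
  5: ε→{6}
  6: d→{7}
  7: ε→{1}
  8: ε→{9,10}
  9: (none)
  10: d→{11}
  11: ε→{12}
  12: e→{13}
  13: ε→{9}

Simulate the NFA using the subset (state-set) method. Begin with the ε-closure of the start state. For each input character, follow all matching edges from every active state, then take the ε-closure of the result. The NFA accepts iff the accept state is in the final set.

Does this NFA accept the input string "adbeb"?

Answer: REJECT

Steps:
initial (ε-close {0}): {0,2,4}
'a' @ 1: {1,3,5,6,8,9,10}  (accept∈set)
'd' @ 2: {1,7,8,9,10,11,12}  (accept∈set)
'b' @ 3: {}  — state set empty
rest 'eb' ignored (set empty)
end set {} — state 9 not in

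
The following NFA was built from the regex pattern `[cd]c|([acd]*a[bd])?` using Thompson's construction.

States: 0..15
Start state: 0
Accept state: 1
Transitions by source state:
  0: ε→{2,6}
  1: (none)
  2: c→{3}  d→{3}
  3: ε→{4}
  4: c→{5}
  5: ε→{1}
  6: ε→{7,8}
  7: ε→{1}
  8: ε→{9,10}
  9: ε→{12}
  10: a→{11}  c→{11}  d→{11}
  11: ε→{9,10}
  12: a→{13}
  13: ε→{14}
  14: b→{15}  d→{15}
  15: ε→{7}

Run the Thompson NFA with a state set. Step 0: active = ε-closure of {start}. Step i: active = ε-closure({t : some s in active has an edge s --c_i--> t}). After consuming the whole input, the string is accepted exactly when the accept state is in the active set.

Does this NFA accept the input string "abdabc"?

Answer: REJECT

Steps:
S₀ = ε-closure({0}) = {0,1,2,6,7,8,9,10,12}
'a' @ 1: {9,10,11,12,13,14}
'b' @ 2: {1,7,15}  ✓accept
'd' @ 3: {}  — no active states
rest 'abc' ignored (set empty)
final: {}; accept 1 not in set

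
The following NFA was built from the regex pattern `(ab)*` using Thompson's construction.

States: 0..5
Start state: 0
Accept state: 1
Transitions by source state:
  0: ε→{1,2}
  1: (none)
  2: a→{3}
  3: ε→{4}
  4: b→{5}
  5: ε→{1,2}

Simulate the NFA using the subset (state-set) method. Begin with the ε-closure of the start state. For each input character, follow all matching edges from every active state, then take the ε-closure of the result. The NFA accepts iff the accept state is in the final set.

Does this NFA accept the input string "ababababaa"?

Answer: REJECT

Derivation:
S₀ = ε-closure({0}) = {0,1,2}
'a' @ 1: {3,4}
'b' @ 2: {1,2,5}  [accepting]
'a' @ 3: {3,4}
'b' @ 4: {1,2,5}  [accepting]
'a' @ 5: {3,4}
'b' @ 6: {1,2,5}  [accepting]
'a' @ 7: {3,4}
'b' @ 8: {1,2,5}  [accepting]
'a' @ 9: {3,4}
'a' @ 10: {}  — no active states
after full input: {}  (accept=1 not in)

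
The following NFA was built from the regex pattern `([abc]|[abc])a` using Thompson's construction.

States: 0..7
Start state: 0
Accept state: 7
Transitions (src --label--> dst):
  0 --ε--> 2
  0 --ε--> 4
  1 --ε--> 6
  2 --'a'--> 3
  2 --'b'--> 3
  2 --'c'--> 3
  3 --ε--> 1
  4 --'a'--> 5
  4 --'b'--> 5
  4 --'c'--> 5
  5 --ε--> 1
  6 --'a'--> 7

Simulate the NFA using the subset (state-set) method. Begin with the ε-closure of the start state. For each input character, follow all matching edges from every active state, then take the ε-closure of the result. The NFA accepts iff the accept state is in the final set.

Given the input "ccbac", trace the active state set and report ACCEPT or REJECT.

start: ε-closure({0}) = {0,2,4}
'c' @ 1: {1,3,5,6}
'c' @ 2: {}  — state set empty
rest 'bac' ignored (set empty)
end set {} — state 7 not in

Answer: REJECT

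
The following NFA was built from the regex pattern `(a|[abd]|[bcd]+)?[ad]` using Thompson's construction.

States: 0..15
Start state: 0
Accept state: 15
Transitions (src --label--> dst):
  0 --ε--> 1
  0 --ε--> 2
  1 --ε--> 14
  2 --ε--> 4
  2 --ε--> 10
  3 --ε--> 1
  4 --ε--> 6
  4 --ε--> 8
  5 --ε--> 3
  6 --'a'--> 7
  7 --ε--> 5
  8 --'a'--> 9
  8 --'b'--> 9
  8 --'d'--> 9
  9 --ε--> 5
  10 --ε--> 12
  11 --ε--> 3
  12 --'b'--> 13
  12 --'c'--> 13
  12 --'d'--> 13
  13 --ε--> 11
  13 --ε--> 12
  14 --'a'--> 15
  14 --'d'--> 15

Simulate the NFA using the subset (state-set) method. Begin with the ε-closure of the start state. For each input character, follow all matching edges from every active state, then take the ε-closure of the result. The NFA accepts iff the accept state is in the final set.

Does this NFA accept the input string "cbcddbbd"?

initial (ε-close {0}): {0,1,2,4,6,8,10,12,14}
'c' @ 1: {1,3,11,12,13,14}
'b' @ 2: {1,3,11,12,13,14}
'c' @ 3: {1,3,11,12,13,14}
'd' @ 4: {1,3,11,12,13,14,15}  [accepting]
'd' @ 5: {1,3,11,12,13,14,15}  [accepting]
'b' @ 6: {1,3,11,12,13,14}
'b' @ 7: {1,3,11,12,13,14}
'd' @ 8: {1,3,11,12,13,14,15}  [accepting]
final: {1,3,11,12,13,14,15}; accept 15 in set

Answer: ACCEPT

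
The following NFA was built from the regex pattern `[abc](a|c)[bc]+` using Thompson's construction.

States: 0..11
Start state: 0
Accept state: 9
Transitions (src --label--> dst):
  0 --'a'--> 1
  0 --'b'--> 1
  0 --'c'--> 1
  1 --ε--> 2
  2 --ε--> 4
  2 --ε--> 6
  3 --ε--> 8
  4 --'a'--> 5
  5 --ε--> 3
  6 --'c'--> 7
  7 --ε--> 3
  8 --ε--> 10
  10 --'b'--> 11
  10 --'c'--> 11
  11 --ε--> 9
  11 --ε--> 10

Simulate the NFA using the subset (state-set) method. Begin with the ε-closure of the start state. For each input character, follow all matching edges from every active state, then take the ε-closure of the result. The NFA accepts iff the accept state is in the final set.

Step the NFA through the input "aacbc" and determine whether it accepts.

start: ε-closure({0}) = {0}
'a' @ 1: {1,2,4,6}
'a' @ 2: {3,5,8,10}
'c' @ 3: {9,10,11}  (accept∈set)
'b' @ 4: {9,10,11}  (accept∈set)
'c' @ 5: {9,10,11}  (accept∈set)
after full input: {9,10,11}  (accept=9 in)

Answer: ACCEPT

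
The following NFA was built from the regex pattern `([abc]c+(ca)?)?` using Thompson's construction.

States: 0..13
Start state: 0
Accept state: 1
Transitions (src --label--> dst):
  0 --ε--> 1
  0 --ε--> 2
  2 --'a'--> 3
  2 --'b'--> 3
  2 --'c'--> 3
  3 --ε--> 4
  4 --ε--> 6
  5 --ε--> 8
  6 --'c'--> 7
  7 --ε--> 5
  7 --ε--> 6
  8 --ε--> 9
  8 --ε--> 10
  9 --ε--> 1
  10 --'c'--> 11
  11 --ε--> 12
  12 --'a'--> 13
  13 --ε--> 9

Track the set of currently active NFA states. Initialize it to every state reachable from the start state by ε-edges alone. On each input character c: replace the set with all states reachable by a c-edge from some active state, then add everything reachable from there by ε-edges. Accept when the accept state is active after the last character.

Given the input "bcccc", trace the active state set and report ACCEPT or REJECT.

Answer: ACCEPT

Derivation:
initial (ε-close {0}): {0,1,2}
'b' @ 1: {3,4,6}
'c' @ 2: {1,5,6,7,8,9,10}  (accept∈set)
'c' @ 3: {1,5,6,7,8,9,10,11,12}  (accept∈set)
'c' @ 4: {1,5,6,7,8,9,10,11,12}  (accept∈set)
'c' @ 5: {1,5,6,7,8,9,10,11,12}  (accept∈set)
end set {1,5,6,7,8,9,10,11,12} — state 1 in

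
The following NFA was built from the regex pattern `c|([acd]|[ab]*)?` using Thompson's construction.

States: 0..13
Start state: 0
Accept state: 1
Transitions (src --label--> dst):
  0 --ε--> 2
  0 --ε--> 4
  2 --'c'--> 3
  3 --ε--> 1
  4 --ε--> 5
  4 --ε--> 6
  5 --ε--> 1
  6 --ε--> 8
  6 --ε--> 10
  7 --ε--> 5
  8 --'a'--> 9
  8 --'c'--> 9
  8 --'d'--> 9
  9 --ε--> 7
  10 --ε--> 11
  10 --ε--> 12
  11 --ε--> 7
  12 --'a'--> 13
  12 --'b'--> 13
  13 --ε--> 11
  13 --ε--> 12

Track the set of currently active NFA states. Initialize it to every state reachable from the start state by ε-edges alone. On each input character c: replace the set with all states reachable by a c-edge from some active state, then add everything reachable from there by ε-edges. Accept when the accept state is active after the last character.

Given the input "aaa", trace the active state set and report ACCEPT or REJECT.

start: ε-closure({0}) = {0,1,2,4,5,6,7,8,10,11,12}
'a' @ 1: {1,5,7,9,11,12,13}  (accept∈set)
'a' @ 2: {1,5,7,11,12,13}  (accept∈set)
'a' @ 3: {1,5,7,11,12,13}  (accept∈set)
final: {1,5,7,11,12,13}; accept 1 in set

Answer: ACCEPT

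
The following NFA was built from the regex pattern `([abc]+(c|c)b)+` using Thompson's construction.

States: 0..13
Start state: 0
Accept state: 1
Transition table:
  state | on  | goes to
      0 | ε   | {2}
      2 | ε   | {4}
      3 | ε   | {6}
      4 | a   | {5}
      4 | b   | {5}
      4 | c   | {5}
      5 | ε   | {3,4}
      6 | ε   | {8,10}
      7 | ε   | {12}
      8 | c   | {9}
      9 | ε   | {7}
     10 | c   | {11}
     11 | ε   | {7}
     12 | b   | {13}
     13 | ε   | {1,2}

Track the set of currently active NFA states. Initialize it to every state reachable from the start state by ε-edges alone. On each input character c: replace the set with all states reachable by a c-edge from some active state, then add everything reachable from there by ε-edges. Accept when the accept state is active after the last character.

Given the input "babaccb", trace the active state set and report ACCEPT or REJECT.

Answer: ACCEPT

Trace:
initial (ε-close {0}): {0,2,4}
'b' @ 1: {3,4,5,6,8,10}
'a' @ 2: {3,4,5,6,8,10}
'b' @ 3: {3,4,5,6,8,10}
'a' @ 4: {3,4,5,6,8,10}
'c' @ 5: {3,4,5,6,7,8,9,10,11,12}
'c' @ 6: {3,4,5,6,7,8,9,10,11,12}
'b' @ 7: {1,2,3,4,5,6,8,10,13}  ✓accept
final: {1,2,3,4,5,6,8,10,13}; accept 1 in set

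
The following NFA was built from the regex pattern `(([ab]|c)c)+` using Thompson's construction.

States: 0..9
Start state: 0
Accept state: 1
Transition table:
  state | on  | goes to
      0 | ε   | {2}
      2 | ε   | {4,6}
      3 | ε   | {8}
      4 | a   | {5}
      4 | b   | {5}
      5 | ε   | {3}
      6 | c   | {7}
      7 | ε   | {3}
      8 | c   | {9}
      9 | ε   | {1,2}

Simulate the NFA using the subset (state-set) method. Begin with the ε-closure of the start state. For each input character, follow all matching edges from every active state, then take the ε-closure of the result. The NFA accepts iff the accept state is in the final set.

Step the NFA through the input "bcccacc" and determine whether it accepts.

start: ε-closure({0}) = {0,2,4,6}
'b' @ 1: {3,5,8}
'c' @ 2: {1,2,4,6,9}  (accept∈set)
'c' @ 3: {3,7,8}
'c' @ 4: {1,2,4,6,9}  (accept∈set)
'a' @ 5: {3,5,8}
'c' @ 6: {1,2,4,6,9}  (accept∈set)
'c' @ 7: {3,7,8}
final: {3,7,8}; accept 1 not in set

Answer: REJECT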